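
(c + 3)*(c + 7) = c^2 + 10*c + 21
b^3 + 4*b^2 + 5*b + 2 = (b + 1)^2*(b + 2)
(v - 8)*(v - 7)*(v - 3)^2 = v^4 - 21*v^3 + 155*v^2 - 471*v + 504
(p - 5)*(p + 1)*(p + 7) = p^3 + 3*p^2 - 33*p - 35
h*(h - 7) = h^2 - 7*h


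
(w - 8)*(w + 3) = w^2 - 5*w - 24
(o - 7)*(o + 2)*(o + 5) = o^3 - 39*o - 70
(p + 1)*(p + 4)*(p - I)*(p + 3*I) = p^4 + 5*p^3 + 2*I*p^3 + 7*p^2 + 10*I*p^2 + 15*p + 8*I*p + 12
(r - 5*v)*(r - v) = r^2 - 6*r*v + 5*v^2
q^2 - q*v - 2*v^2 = (q - 2*v)*(q + v)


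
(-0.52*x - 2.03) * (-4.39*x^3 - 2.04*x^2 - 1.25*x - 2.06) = 2.2828*x^4 + 9.9725*x^3 + 4.7912*x^2 + 3.6087*x + 4.1818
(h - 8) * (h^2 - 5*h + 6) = h^3 - 13*h^2 + 46*h - 48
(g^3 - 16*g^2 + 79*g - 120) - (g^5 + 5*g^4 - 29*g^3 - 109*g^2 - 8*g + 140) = -g^5 - 5*g^4 + 30*g^3 + 93*g^2 + 87*g - 260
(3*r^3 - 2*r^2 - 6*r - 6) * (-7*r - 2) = -21*r^4 + 8*r^3 + 46*r^2 + 54*r + 12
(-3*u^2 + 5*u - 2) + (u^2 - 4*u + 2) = -2*u^2 + u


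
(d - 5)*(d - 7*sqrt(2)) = d^2 - 7*sqrt(2)*d - 5*d + 35*sqrt(2)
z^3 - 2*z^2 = z^2*(z - 2)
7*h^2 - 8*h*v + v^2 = (-7*h + v)*(-h + v)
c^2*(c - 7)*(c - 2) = c^4 - 9*c^3 + 14*c^2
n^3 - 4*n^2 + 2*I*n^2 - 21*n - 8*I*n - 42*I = (n - 7)*(n + 3)*(n + 2*I)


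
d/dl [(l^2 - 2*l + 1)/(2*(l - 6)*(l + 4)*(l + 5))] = (-l^4 + 4*l^3 - 31*l^2 - 246*l + 274)/(2*(l^6 + 6*l^5 - 59*l^4 - 444*l^3 + 436*l^2 + 8160*l + 14400))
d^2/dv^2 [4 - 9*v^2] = -18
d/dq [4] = 0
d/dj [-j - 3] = -1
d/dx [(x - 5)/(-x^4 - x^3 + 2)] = (-x^4 - x^3 + x^2*(x - 5)*(4*x + 3) + 2)/(x^4 + x^3 - 2)^2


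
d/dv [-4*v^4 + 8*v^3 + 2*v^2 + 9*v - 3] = -16*v^3 + 24*v^2 + 4*v + 9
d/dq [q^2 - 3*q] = 2*q - 3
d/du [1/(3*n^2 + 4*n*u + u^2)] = 2*(-2*n - u)/(3*n^2 + 4*n*u + u^2)^2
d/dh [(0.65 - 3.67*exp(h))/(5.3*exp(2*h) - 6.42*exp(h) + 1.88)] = (19.451*exp(2*h) - 6.89*exp(h) - 2.7266)*exp(h)/(28.09*exp(4*h) - 68.052*exp(3*h) + 61.1444*exp(2*h) - 24.1392*exp(h) + 3.5344)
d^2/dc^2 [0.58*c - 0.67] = 0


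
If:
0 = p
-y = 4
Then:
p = 0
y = -4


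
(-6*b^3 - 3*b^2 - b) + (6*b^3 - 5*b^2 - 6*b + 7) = -8*b^2 - 7*b + 7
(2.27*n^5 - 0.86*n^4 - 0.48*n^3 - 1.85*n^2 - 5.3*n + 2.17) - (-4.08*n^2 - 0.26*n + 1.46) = 2.27*n^5 - 0.86*n^4 - 0.48*n^3 + 2.23*n^2 - 5.04*n + 0.71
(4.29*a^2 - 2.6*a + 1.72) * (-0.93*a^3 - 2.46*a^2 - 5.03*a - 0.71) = -3.9897*a^5 - 8.1354*a^4 - 16.7823*a^3 + 5.8009*a^2 - 6.8056*a - 1.2212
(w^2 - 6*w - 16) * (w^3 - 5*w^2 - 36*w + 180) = w^5 - 11*w^4 - 22*w^3 + 476*w^2 - 504*w - 2880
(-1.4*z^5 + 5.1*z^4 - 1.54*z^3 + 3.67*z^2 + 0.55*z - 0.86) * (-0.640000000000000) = 0.896*z^5 - 3.264*z^4 + 0.9856*z^3 - 2.3488*z^2 - 0.352*z + 0.5504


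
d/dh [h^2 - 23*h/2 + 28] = 2*h - 23/2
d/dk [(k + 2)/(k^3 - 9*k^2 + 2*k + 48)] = (11 - 2*k)/(k^4 - 22*k^3 + 169*k^2 - 528*k + 576)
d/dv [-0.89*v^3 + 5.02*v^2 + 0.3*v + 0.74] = -2.67*v^2 + 10.04*v + 0.3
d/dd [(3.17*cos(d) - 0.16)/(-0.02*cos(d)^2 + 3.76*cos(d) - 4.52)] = (-0.0634*cos(d)^2 + 0.0063999999999993*cos(d) + 13.7268)*sin(d)/(0.0004*cos(d)^4 - 0.1504*cos(d)^3 + 14.3184*cos(d)^2 - 33.9904*cos(d) + 20.4304)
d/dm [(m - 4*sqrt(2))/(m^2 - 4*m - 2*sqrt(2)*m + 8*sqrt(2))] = (m^2 - 4*m - 2*sqrt(2)*m + 2*(m - 4*sqrt(2))*(-m + sqrt(2) + 2) + 8*sqrt(2))/(m^2 - 4*m - 2*sqrt(2)*m + 8*sqrt(2))^2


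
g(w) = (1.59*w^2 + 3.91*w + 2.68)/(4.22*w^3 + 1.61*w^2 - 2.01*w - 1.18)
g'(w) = (3.18*w + 3.91)/(4.22*w^3 + 1.61*w^2 - 2.01*w - 1.18) + (-12.66*w^2 - 3.22*w + 2.01)*(1.59*w^2 + 3.91*w + 2.68)/(4.22*w^3 + 1.61*w^2 - 2.01*w - 1.18)^2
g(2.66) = 0.29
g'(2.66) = -0.18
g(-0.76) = -1.09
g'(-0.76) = -8.01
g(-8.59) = -0.03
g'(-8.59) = -0.00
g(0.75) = -4164.40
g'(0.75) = -20063110.72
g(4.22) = 0.14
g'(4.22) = -0.05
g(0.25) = -2.48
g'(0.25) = -2.43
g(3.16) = 0.22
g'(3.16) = -0.11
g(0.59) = -5.90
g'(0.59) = -33.18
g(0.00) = -2.27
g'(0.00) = 0.56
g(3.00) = 0.24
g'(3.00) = -0.13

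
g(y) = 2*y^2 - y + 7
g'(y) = 4*y - 1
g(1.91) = 12.39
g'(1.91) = 6.64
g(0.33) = 6.89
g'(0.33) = 0.32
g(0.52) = 7.02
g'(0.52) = 1.08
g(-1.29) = 11.62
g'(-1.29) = -6.16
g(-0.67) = 8.57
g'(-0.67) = -3.68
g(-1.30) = 11.68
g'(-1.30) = -6.20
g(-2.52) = 22.22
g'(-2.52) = -11.08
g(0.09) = 6.93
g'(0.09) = -0.64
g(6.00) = 73.00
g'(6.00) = 23.00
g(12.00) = 283.00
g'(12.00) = 47.00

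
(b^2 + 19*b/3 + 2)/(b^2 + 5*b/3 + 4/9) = 3*(b + 6)/(3*b + 4)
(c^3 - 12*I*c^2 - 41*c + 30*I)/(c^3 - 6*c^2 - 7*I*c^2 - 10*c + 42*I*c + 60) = (c^2 - 7*I*c - 6)/(c^2 - 2*c*(3 + I) + 12*I)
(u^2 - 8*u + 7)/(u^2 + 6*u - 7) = (u - 7)/(u + 7)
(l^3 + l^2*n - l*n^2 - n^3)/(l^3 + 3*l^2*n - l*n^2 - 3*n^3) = (l + n)/(l + 3*n)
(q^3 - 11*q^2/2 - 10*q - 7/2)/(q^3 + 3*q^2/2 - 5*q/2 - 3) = (2*q^2 - 13*q - 7)/(2*q^2 + q - 6)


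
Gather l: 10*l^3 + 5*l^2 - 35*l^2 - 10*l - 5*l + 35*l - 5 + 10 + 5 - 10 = 10*l^3 - 30*l^2 + 20*l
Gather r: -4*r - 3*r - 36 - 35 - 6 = -7*r - 77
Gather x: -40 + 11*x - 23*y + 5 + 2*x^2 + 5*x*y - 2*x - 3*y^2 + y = 2*x^2 + x*(5*y + 9) - 3*y^2 - 22*y - 35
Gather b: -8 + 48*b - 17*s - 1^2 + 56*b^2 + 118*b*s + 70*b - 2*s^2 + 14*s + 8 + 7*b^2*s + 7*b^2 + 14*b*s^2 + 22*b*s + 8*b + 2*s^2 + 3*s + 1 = b^2*(7*s + 63) + b*(14*s^2 + 140*s + 126)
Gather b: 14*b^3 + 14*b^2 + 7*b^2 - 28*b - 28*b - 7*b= 14*b^3 + 21*b^2 - 63*b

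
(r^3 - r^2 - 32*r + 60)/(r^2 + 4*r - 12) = r - 5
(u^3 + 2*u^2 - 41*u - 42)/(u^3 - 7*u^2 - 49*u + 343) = (u^2 - 5*u - 6)/(u^2 - 14*u + 49)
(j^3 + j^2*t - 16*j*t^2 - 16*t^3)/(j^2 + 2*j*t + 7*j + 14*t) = (j^3 + j^2*t - 16*j*t^2 - 16*t^3)/(j^2 + 2*j*t + 7*j + 14*t)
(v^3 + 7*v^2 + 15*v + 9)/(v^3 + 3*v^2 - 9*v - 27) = (v + 1)/(v - 3)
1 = 1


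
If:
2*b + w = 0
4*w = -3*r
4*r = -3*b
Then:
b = 0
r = 0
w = 0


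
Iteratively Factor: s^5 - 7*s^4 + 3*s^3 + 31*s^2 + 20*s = (s)*(s^4 - 7*s^3 + 3*s^2 + 31*s + 20) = s*(s - 5)*(s^3 - 2*s^2 - 7*s - 4) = s*(s - 5)*(s + 1)*(s^2 - 3*s - 4) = s*(s - 5)*(s - 4)*(s + 1)*(s + 1)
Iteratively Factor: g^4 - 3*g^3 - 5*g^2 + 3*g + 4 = (g + 1)*(g^3 - 4*g^2 - g + 4) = (g - 1)*(g + 1)*(g^2 - 3*g - 4) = (g - 1)*(g + 1)^2*(g - 4)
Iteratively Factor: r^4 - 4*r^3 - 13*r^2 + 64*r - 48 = (r - 1)*(r^3 - 3*r^2 - 16*r + 48) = (r - 3)*(r - 1)*(r^2 - 16) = (r - 4)*(r - 3)*(r - 1)*(r + 4)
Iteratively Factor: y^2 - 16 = (y - 4)*(y + 4)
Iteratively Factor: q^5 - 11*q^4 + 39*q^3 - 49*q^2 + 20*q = (q - 1)*(q^4 - 10*q^3 + 29*q^2 - 20*q) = (q - 5)*(q - 1)*(q^3 - 5*q^2 + 4*q) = (q - 5)*(q - 1)^2*(q^2 - 4*q) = (q - 5)*(q - 4)*(q - 1)^2*(q)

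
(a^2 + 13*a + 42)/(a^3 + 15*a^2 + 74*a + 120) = (a + 7)/(a^2 + 9*a + 20)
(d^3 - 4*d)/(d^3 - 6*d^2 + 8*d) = (d + 2)/(d - 4)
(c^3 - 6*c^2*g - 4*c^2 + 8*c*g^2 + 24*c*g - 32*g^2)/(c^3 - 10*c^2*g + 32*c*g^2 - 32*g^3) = (c - 4)/(c - 4*g)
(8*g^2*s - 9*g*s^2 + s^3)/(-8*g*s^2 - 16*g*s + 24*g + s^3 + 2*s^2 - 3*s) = s*(-g + s)/(s^2 + 2*s - 3)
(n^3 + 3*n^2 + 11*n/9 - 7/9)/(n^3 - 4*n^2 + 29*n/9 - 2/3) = (3*n^2 + 10*n + 7)/(3*n^2 - 11*n + 6)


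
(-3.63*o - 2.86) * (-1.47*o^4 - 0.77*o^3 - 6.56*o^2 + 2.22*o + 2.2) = 5.3361*o^5 + 6.9993*o^4 + 26.015*o^3 + 10.703*o^2 - 14.3352*o - 6.292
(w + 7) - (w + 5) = 2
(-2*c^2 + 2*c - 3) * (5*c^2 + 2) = -10*c^4 + 10*c^3 - 19*c^2 + 4*c - 6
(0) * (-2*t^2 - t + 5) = 0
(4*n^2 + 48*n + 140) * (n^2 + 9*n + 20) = 4*n^4 + 84*n^3 + 652*n^2 + 2220*n + 2800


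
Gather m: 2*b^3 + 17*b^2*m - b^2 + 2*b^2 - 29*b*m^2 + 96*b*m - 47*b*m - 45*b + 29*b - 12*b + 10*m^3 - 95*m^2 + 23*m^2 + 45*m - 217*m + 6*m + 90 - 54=2*b^3 + b^2 - 28*b + 10*m^3 + m^2*(-29*b - 72) + m*(17*b^2 + 49*b - 166) + 36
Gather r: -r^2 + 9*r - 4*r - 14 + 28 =-r^2 + 5*r + 14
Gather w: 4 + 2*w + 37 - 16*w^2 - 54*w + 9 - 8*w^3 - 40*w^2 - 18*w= -8*w^3 - 56*w^2 - 70*w + 50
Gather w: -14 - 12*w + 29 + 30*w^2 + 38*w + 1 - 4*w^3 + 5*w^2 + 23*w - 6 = -4*w^3 + 35*w^2 + 49*w + 10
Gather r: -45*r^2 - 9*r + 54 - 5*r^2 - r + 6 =-50*r^2 - 10*r + 60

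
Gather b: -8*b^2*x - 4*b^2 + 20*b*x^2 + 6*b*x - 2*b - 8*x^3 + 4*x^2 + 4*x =b^2*(-8*x - 4) + b*(20*x^2 + 6*x - 2) - 8*x^3 + 4*x^2 + 4*x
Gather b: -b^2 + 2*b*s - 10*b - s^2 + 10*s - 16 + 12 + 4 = -b^2 + b*(2*s - 10) - s^2 + 10*s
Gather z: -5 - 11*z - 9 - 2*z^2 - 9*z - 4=-2*z^2 - 20*z - 18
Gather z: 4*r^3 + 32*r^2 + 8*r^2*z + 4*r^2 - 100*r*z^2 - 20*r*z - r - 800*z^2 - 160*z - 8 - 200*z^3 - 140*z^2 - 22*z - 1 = 4*r^3 + 36*r^2 - r - 200*z^3 + z^2*(-100*r - 940) + z*(8*r^2 - 20*r - 182) - 9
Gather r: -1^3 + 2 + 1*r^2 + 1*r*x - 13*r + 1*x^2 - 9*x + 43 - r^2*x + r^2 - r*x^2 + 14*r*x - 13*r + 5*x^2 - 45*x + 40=r^2*(2 - x) + r*(-x^2 + 15*x - 26) + 6*x^2 - 54*x + 84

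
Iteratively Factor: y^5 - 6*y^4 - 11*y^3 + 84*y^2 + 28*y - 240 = (y + 3)*(y^4 - 9*y^3 + 16*y^2 + 36*y - 80) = (y - 5)*(y + 3)*(y^3 - 4*y^2 - 4*y + 16) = (y - 5)*(y + 2)*(y + 3)*(y^2 - 6*y + 8) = (y - 5)*(y - 2)*(y + 2)*(y + 3)*(y - 4)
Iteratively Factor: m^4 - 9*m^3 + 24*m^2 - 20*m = (m - 2)*(m^3 - 7*m^2 + 10*m) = m*(m - 2)*(m^2 - 7*m + 10) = m*(m - 5)*(m - 2)*(m - 2)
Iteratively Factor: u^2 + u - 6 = (u - 2)*(u + 3)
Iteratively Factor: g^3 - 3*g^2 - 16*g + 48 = (g - 3)*(g^2 - 16) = (g - 3)*(g + 4)*(g - 4)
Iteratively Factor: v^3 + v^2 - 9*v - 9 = (v + 1)*(v^2 - 9) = (v - 3)*(v + 1)*(v + 3)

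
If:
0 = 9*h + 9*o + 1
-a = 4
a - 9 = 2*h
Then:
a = -4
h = -13/2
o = 115/18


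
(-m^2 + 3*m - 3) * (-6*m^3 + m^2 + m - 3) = 6*m^5 - 19*m^4 + 20*m^3 + 3*m^2 - 12*m + 9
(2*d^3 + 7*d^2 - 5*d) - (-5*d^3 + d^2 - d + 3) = 7*d^3 + 6*d^2 - 4*d - 3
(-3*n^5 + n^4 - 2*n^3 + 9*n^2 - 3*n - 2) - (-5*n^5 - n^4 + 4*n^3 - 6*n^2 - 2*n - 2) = 2*n^5 + 2*n^4 - 6*n^3 + 15*n^2 - n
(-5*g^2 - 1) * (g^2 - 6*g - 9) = -5*g^4 + 30*g^3 + 44*g^2 + 6*g + 9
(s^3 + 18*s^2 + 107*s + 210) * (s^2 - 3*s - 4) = s^5 + 15*s^4 + 49*s^3 - 183*s^2 - 1058*s - 840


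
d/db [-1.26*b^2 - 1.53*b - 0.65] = -2.52*b - 1.53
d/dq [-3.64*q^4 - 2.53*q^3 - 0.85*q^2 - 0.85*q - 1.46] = -14.56*q^3 - 7.59*q^2 - 1.7*q - 0.85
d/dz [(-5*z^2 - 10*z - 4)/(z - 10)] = (-5*z^2 + 100*z + 104)/(z^2 - 20*z + 100)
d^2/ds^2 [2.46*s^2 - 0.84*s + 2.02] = 4.92000000000000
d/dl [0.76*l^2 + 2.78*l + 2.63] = 1.52*l + 2.78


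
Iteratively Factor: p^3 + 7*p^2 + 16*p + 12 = (p + 3)*(p^2 + 4*p + 4) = (p + 2)*(p + 3)*(p + 2)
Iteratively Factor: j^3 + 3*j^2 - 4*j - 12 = (j + 3)*(j^2 - 4) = (j + 2)*(j + 3)*(j - 2)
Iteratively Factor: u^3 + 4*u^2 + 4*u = (u + 2)*(u^2 + 2*u) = (u + 2)^2*(u)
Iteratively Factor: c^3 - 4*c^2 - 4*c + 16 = (c - 4)*(c^2 - 4) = (c - 4)*(c + 2)*(c - 2)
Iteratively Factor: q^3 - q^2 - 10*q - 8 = (q + 1)*(q^2 - 2*q - 8) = (q + 1)*(q + 2)*(q - 4)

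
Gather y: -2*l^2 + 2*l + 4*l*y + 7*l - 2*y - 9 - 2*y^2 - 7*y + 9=-2*l^2 + 9*l - 2*y^2 + y*(4*l - 9)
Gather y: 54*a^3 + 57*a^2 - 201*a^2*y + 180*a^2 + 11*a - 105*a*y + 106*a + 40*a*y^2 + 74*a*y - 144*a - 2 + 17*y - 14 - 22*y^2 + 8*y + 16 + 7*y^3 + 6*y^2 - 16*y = 54*a^3 + 237*a^2 - 27*a + 7*y^3 + y^2*(40*a - 16) + y*(-201*a^2 - 31*a + 9)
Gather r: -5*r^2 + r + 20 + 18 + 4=-5*r^2 + r + 42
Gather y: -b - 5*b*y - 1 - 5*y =-b + y*(-5*b - 5) - 1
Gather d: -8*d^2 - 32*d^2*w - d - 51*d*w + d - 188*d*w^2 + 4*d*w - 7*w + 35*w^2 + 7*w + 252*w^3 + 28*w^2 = d^2*(-32*w - 8) + d*(-188*w^2 - 47*w) + 252*w^3 + 63*w^2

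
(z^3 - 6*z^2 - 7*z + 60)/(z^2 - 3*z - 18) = (z^2 - 9*z + 20)/(z - 6)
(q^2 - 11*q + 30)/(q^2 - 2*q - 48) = (-q^2 + 11*q - 30)/(-q^2 + 2*q + 48)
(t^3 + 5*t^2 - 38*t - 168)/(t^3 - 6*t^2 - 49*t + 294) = (t + 4)/(t - 7)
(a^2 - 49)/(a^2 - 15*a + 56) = (a + 7)/(a - 8)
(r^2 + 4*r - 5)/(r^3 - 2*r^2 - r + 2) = (r + 5)/(r^2 - r - 2)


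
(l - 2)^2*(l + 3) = l^3 - l^2 - 8*l + 12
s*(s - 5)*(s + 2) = s^3 - 3*s^2 - 10*s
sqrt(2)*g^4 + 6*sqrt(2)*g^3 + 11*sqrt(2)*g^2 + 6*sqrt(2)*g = g*(g + 2)*(g + 3)*(sqrt(2)*g + sqrt(2))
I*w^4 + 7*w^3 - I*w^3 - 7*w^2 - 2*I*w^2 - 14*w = w*(w - 2)*(w - 7*I)*(I*w + I)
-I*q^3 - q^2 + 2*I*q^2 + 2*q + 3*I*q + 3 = (q - 3)*(q - I)*(-I*q - I)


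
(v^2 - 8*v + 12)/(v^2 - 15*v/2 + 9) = 2*(v - 2)/(2*v - 3)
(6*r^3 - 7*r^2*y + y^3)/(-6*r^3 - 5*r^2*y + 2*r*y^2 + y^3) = (-r + y)/(r + y)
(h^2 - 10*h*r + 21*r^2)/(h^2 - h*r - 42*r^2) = (h - 3*r)/(h + 6*r)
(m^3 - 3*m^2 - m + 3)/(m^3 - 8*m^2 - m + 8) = (m - 3)/(m - 8)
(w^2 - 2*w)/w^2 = (w - 2)/w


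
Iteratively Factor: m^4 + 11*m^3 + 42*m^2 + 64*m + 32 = (m + 4)*(m^3 + 7*m^2 + 14*m + 8) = (m + 2)*(m + 4)*(m^2 + 5*m + 4) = (m + 2)*(m + 4)^2*(m + 1)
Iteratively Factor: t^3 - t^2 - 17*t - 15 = (t + 1)*(t^2 - 2*t - 15) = (t - 5)*(t + 1)*(t + 3)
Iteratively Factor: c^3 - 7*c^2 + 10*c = (c)*(c^2 - 7*c + 10) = c*(c - 5)*(c - 2)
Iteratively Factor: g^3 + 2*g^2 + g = (g + 1)*(g^2 + g) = g*(g + 1)*(g + 1)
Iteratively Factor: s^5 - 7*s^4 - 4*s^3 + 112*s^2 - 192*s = (s - 4)*(s^4 - 3*s^3 - 16*s^2 + 48*s) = (s - 4)*(s + 4)*(s^3 - 7*s^2 + 12*s) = (s - 4)*(s - 3)*(s + 4)*(s^2 - 4*s) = s*(s - 4)*(s - 3)*(s + 4)*(s - 4)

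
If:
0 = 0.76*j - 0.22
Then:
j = 0.29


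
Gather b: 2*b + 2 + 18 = 2*b + 20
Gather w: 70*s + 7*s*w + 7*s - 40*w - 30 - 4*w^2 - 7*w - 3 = 77*s - 4*w^2 + w*(7*s - 47) - 33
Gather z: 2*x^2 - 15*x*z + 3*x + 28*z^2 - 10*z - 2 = 2*x^2 + 3*x + 28*z^2 + z*(-15*x - 10) - 2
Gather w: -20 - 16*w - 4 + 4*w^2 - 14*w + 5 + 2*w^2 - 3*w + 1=6*w^2 - 33*w - 18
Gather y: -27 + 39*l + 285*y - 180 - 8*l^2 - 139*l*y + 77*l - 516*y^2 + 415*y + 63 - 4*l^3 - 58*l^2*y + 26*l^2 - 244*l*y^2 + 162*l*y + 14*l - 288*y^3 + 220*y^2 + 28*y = -4*l^3 + 18*l^2 + 130*l - 288*y^3 + y^2*(-244*l - 296) + y*(-58*l^2 + 23*l + 728) - 144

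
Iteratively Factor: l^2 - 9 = (l - 3)*(l + 3)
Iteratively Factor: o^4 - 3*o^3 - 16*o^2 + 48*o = (o)*(o^3 - 3*o^2 - 16*o + 48) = o*(o - 4)*(o^2 + o - 12) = o*(o - 4)*(o + 4)*(o - 3)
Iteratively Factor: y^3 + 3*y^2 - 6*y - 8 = (y + 4)*(y^2 - y - 2) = (y + 1)*(y + 4)*(y - 2)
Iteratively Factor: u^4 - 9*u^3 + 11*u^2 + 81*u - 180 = (u - 5)*(u^3 - 4*u^2 - 9*u + 36) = (u - 5)*(u - 4)*(u^2 - 9) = (u - 5)*(u - 4)*(u + 3)*(u - 3)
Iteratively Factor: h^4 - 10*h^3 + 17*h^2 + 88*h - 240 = (h - 4)*(h^3 - 6*h^2 - 7*h + 60) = (h - 5)*(h - 4)*(h^2 - h - 12) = (h - 5)*(h - 4)^2*(h + 3)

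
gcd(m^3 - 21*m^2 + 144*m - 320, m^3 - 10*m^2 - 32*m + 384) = m^2 - 16*m + 64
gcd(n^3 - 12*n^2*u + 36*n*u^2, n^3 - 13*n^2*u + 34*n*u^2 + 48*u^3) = -n + 6*u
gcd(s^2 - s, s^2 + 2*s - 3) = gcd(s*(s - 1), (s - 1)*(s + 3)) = s - 1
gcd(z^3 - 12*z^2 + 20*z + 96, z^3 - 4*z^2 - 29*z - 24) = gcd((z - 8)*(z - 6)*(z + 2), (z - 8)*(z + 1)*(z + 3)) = z - 8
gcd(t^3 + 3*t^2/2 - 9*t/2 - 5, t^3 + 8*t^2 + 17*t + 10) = t + 1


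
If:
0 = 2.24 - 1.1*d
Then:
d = 2.04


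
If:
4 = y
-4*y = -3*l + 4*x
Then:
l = 4*x/3 + 16/3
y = 4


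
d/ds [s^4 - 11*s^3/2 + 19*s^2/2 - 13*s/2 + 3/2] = 4*s^3 - 33*s^2/2 + 19*s - 13/2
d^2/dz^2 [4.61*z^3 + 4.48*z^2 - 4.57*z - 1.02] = 27.66*z + 8.96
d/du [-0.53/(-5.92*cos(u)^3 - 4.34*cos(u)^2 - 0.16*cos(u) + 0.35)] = (9.4128*cos(u)^2 + 4.6004*cos(u) + 0.0848)*sin(u)/(5.92*cos(u)^3 + 4.34*cos(u)^2 + 0.16*cos(u) - 0.35)^2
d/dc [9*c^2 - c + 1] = 18*c - 1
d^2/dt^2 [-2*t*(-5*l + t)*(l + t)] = 16*l - 12*t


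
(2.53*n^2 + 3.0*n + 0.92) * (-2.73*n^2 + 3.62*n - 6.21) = -6.9069*n^4 + 0.9686*n^3 - 7.3629*n^2 - 15.2996*n - 5.7132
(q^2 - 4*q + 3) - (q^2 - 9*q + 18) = 5*q - 15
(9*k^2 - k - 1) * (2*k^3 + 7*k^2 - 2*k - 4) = 18*k^5 + 61*k^4 - 27*k^3 - 41*k^2 + 6*k + 4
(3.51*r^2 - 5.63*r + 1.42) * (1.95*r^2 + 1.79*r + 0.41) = 6.8445*r^4 - 4.6956*r^3 - 5.8696*r^2 + 0.2335*r + 0.5822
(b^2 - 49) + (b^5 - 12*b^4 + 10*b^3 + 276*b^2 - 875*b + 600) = b^5 - 12*b^4 + 10*b^3 + 277*b^2 - 875*b + 551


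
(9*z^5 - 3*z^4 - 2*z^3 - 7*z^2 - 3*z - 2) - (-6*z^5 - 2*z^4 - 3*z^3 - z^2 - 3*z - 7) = 15*z^5 - z^4 + z^3 - 6*z^2 + 5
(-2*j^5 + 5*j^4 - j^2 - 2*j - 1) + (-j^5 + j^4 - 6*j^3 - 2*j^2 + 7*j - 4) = -3*j^5 + 6*j^4 - 6*j^3 - 3*j^2 + 5*j - 5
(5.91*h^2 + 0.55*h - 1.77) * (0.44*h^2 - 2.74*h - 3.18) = 2.6004*h^4 - 15.9514*h^3 - 21.0796*h^2 + 3.1008*h + 5.6286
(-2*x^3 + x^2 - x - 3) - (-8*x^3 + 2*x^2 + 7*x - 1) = 6*x^3 - x^2 - 8*x - 2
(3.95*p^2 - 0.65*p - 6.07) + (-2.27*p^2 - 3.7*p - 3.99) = 1.68*p^2 - 4.35*p - 10.06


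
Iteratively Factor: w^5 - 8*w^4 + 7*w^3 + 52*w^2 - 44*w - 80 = (w + 1)*(w^4 - 9*w^3 + 16*w^2 + 36*w - 80) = (w - 5)*(w + 1)*(w^3 - 4*w^2 - 4*w + 16) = (w - 5)*(w + 1)*(w + 2)*(w^2 - 6*w + 8) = (w - 5)*(w - 4)*(w + 1)*(w + 2)*(w - 2)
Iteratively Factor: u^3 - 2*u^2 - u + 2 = (u + 1)*(u^2 - 3*u + 2) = (u - 1)*(u + 1)*(u - 2)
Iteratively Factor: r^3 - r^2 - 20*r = (r - 5)*(r^2 + 4*r) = r*(r - 5)*(r + 4)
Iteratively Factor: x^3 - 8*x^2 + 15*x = (x - 3)*(x^2 - 5*x) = x*(x - 3)*(x - 5)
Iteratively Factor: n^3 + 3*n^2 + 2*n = (n + 2)*(n^2 + n) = n*(n + 2)*(n + 1)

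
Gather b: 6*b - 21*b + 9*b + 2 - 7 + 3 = -6*b - 2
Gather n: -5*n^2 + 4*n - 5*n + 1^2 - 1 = -5*n^2 - n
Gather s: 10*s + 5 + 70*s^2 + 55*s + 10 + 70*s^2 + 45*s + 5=140*s^2 + 110*s + 20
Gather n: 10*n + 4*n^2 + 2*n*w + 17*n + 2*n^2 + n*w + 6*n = 6*n^2 + n*(3*w + 33)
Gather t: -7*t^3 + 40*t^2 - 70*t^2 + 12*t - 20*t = -7*t^3 - 30*t^2 - 8*t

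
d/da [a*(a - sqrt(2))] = 2*a - sqrt(2)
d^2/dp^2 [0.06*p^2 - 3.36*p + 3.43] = 0.120000000000000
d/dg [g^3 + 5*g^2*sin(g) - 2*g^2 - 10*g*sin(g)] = 5*g^2*cos(g) + 3*g^2 - 10*sqrt(2)*g*cos(g + pi/4) - 4*g - 10*sin(g)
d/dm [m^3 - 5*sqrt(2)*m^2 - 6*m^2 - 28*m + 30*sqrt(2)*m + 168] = 3*m^2 - 10*sqrt(2)*m - 12*m - 28 + 30*sqrt(2)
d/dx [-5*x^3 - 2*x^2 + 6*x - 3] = -15*x^2 - 4*x + 6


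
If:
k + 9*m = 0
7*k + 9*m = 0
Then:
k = 0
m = 0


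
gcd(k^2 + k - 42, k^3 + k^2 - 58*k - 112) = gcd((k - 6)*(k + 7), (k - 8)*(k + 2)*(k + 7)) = k + 7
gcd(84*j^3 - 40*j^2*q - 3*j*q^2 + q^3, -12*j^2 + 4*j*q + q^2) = -12*j^2 + 4*j*q + q^2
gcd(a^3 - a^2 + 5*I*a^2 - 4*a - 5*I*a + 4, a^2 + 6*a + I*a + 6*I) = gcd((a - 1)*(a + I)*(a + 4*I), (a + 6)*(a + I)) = a + I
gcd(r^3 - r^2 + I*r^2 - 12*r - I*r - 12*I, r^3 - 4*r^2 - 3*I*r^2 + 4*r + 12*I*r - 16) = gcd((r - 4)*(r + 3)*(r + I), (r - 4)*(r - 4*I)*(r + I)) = r^2 + r*(-4 + I) - 4*I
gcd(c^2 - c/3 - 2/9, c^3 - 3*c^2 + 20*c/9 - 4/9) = c - 2/3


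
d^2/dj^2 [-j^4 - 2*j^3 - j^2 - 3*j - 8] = -12*j^2 - 12*j - 2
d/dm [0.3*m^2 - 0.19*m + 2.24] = 0.6*m - 0.19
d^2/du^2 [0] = 0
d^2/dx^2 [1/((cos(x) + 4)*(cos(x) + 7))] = (-4*sin(x)^4 + 11*sin(x)^2 + 1397*cos(x)/4 - 33*cos(3*x)/4 + 179)/((cos(x) + 4)^3*(cos(x) + 7)^3)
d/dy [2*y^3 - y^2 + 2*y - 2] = 6*y^2 - 2*y + 2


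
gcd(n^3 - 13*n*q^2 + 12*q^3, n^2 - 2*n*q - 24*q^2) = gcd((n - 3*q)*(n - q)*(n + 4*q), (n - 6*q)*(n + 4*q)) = n + 4*q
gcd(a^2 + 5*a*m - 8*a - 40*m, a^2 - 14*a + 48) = a - 8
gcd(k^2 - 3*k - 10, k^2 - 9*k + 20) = k - 5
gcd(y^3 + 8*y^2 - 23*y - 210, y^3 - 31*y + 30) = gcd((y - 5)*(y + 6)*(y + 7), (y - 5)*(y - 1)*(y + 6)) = y^2 + y - 30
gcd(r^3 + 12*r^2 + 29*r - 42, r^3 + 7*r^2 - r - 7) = r^2 + 6*r - 7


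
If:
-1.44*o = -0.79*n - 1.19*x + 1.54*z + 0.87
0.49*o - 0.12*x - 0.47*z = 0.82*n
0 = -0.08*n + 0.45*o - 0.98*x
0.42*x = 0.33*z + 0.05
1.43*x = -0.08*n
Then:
No Solution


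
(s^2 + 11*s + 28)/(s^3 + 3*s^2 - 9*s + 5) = (s^2 + 11*s + 28)/(s^3 + 3*s^2 - 9*s + 5)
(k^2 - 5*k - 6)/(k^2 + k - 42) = (k + 1)/(k + 7)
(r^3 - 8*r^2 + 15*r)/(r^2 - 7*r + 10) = r*(r - 3)/(r - 2)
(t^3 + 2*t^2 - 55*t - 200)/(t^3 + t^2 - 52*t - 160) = (t + 5)/(t + 4)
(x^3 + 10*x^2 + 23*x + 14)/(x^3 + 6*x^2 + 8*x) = (x^2 + 8*x + 7)/(x*(x + 4))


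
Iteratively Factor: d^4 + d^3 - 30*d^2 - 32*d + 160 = (d - 5)*(d^3 + 6*d^2 - 32) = (d - 5)*(d - 2)*(d^2 + 8*d + 16) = (d - 5)*(d - 2)*(d + 4)*(d + 4)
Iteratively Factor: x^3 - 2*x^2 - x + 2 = (x + 1)*(x^2 - 3*x + 2) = (x - 1)*(x + 1)*(x - 2)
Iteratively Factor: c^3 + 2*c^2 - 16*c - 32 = (c + 2)*(c^2 - 16) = (c + 2)*(c + 4)*(c - 4)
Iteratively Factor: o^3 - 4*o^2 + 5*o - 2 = (o - 1)*(o^2 - 3*o + 2) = (o - 1)^2*(o - 2)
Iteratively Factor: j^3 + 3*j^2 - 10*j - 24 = (j + 2)*(j^2 + j - 12) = (j + 2)*(j + 4)*(j - 3)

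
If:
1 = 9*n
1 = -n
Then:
No Solution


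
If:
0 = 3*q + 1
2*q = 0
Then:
No Solution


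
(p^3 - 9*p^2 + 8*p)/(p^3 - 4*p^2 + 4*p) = (p^2 - 9*p + 8)/(p^2 - 4*p + 4)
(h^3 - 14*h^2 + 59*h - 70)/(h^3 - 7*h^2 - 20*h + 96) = (h^3 - 14*h^2 + 59*h - 70)/(h^3 - 7*h^2 - 20*h + 96)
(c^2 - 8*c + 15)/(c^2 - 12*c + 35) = (c - 3)/(c - 7)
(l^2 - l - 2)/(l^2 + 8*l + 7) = (l - 2)/(l + 7)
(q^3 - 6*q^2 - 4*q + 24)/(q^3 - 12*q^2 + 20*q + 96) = (q - 2)/(q - 8)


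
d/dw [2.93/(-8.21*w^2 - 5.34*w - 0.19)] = (48.1106*w + 15.6462)/(8.21*w^2 + 5.34*w + 0.19)^2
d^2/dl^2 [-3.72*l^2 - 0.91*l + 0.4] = -7.44000000000000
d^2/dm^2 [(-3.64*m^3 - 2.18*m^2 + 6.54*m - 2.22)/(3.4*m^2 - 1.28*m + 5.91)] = (1.13686837721616e-13*m^5 - 2.8421709430404e-14*m^4 + 266.586848*m^3 + 274.065552*m^2 - 1493.349624*m + 28.603932)/(39.304*m^6 - 44.3904*m^5 + 221.67048*m^4 - 156.419072*m^3 + 385.315452*m^2 - 134.123904*m + 206.425071)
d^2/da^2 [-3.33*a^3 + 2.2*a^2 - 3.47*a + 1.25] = 4.4 - 19.98*a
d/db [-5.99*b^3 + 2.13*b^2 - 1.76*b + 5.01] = -17.97*b^2 + 4.26*b - 1.76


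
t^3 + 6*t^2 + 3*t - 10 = (t - 1)*(t + 2)*(t + 5)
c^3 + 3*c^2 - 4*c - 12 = (c - 2)*(c + 2)*(c + 3)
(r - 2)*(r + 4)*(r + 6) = r^3 + 8*r^2 + 4*r - 48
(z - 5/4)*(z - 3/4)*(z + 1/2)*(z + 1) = z^4 - z^3/2 - 25*z^2/16 + 13*z/32 + 15/32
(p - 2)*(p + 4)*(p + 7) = p^3 + 9*p^2 + 6*p - 56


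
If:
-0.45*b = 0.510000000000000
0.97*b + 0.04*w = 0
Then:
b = -1.13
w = 27.48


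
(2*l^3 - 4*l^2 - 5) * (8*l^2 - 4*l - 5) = 16*l^5 - 40*l^4 + 6*l^3 - 20*l^2 + 20*l + 25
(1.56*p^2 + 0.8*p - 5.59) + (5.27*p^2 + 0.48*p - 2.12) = 6.83*p^2 + 1.28*p - 7.71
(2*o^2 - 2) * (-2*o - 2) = -4*o^3 - 4*o^2 + 4*o + 4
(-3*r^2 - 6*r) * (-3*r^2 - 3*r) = 9*r^4 + 27*r^3 + 18*r^2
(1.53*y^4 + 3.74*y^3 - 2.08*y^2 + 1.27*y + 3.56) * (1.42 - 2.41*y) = -3.6873*y^5 - 6.8408*y^4 + 10.3236*y^3 - 6.0143*y^2 - 6.7762*y + 5.0552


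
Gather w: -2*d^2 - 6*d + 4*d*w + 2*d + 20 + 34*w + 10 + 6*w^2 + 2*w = -2*d^2 - 4*d + 6*w^2 + w*(4*d + 36) + 30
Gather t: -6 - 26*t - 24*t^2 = -24*t^2 - 26*t - 6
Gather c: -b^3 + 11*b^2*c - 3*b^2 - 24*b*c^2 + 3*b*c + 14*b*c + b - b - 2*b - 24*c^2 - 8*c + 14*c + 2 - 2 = -b^3 - 3*b^2 - 2*b + c^2*(-24*b - 24) + c*(11*b^2 + 17*b + 6)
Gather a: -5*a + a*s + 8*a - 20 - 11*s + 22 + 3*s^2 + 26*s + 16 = a*(s + 3) + 3*s^2 + 15*s + 18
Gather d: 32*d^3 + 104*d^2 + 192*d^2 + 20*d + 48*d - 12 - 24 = 32*d^3 + 296*d^2 + 68*d - 36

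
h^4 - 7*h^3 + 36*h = h*(h - 6)*(h - 3)*(h + 2)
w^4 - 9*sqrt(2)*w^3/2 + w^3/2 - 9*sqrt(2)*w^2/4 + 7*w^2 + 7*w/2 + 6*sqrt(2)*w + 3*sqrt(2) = (w + 1/2)*(w - 3*sqrt(2))*(w - 2*sqrt(2))*(w + sqrt(2)/2)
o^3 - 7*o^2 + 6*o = o*(o - 6)*(o - 1)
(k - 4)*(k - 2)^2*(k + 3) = k^4 - 5*k^3 - 4*k^2 + 44*k - 48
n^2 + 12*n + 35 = (n + 5)*(n + 7)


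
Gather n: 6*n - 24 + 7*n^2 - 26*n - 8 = 7*n^2 - 20*n - 32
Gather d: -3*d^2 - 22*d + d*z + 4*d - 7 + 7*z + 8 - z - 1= -3*d^2 + d*(z - 18) + 6*z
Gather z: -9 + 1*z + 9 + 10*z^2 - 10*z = 10*z^2 - 9*z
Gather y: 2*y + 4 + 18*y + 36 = 20*y + 40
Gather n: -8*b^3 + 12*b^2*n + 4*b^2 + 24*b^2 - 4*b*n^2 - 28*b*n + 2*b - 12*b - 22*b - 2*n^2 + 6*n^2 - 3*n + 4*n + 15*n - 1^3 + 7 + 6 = -8*b^3 + 28*b^2 - 32*b + n^2*(4 - 4*b) + n*(12*b^2 - 28*b + 16) + 12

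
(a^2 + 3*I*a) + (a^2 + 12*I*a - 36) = 2*a^2 + 15*I*a - 36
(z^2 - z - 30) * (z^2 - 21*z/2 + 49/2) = z^4 - 23*z^3/2 + 5*z^2 + 581*z/2 - 735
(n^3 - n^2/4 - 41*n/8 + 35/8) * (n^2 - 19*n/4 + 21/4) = n^5 - 5*n^4 + 21*n^3/16 + 877*n^2/32 - 763*n/16 + 735/32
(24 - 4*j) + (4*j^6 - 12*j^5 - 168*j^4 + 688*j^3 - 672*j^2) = 4*j^6 - 12*j^5 - 168*j^4 + 688*j^3 - 672*j^2 - 4*j + 24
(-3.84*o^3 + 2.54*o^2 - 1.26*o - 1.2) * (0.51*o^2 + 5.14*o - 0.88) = -1.9584*o^5 - 18.4422*o^4 + 15.7922*o^3 - 9.3236*o^2 - 5.0592*o + 1.056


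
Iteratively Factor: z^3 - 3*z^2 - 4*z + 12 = (z + 2)*(z^2 - 5*z + 6) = (z - 2)*(z + 2)*(z - 3)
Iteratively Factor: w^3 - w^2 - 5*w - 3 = (w + 1)*(w^2 - 2*w - 3) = (w + 1)^2*(w - 3)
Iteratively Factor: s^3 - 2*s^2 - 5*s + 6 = (s - 1)*(s^2 - s - 6) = (s - 3)*(s - 1)*(s + 2)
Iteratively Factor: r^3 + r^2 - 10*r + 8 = (r - 1)*(r^2 + 2*r - 8) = (r - 2)*(r - 1)*(r + 4)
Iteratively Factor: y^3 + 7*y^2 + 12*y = (y + 4)*(y^2 + 3*y) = (y + 3)*(y + 4)*(y)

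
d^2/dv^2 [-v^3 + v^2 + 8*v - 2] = 2 - 6*v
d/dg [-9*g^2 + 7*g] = 7 - 18*g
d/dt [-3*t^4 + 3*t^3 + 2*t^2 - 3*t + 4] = -12*t^3 + 9*t^2 + 4*t - 3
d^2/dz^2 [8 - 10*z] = 0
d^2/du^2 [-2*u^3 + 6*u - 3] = -12*u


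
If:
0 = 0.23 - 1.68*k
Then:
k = 0.14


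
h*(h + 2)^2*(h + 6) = h^4 + 10*h^3 + 28*h^2 + 24*h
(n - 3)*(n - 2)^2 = n^3 - 7*n^2 + 16*n - 12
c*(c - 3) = c^2 - 3*c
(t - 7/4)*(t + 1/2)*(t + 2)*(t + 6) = t^4 + 27*t^3/4 + 9*t^2/8 - 22*t - 21/2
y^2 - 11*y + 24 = (y - 8)*(y - 3)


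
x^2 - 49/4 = (x - 7/2)*(x + 7/2)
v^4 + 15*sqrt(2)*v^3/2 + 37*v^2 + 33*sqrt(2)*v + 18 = (v + sqrt(2)/2)*(v + sqrt(2))*(v + 3*sqrt(2))^2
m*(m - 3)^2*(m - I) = m^4 - 6*m^3 - I*m^3 + 9*m^2 + 6*I*m^2 - 9*I*m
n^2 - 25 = (n - 5)*(n + 5)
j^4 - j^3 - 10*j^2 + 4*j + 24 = (j - 3)*(j - 2)*(j + 2)^2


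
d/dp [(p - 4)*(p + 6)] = 2*p + 2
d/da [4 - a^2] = -2*a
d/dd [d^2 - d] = 2*d - 1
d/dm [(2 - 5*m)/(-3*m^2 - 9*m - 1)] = (-15*m^2 + 12*m + 23)/(9*m^4 + 54*m^3 + 87*m^2 + 18*m + 1)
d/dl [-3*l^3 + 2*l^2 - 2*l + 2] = -9*l^2 + 4*l - 2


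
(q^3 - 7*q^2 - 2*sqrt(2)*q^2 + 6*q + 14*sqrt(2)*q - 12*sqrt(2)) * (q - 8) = q^4 - 15*q^3 - 2*sqrt(2)*q^3 + 30*sqrt(2)*q^2 + 62*q^2 - 124*sqrt(2)*q - 48*q + 96*sqrt(2)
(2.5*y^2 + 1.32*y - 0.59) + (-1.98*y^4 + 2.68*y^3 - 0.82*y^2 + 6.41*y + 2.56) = -1.98*y^4 + 2.68*y^3 + 1.68*y^2 + 7.73*y + 1.97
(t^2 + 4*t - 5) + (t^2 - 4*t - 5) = 2*t^2 - 10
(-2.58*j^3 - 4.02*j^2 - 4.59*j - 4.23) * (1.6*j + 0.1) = -4.128*j^4 - 6.69*j^3 - 7.746*j^2 - 7.227*j - 0.423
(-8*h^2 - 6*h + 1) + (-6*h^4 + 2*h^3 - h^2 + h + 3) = -6*h^4 + 2*h^3 - 9*h^2 - 5*h + 4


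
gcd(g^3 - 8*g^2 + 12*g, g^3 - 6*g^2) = g^2 - 6*g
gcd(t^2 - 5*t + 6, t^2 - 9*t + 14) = t - 2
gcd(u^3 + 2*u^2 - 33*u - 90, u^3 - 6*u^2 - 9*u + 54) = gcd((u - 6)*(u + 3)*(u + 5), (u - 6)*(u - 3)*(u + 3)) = u^2 - 3*u - 18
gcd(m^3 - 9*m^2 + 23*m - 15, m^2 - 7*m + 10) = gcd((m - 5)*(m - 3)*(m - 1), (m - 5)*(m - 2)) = m - 5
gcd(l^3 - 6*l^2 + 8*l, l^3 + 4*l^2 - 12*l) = l^2 - 2*l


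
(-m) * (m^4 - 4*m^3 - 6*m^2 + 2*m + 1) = -m^5 + 4*m^4 + 6*m^3 - 2*m^2 - m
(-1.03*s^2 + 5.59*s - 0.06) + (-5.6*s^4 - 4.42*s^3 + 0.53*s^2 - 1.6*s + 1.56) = -5.6*s^4 - 4.42*s^3 - 0.5*s^2 + 3.99*s + 1.5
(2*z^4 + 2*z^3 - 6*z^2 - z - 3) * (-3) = -6*z^4 - 6*z^3 + 18*z^2 + 3*z + 9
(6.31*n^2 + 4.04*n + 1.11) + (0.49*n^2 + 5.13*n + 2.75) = 6.8*n^2 + 9.17*n + 3.86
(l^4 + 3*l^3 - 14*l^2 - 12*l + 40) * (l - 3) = l^5 - 23*l^3 + 30*l^2 + 76*l - 120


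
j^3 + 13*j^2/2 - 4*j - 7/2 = (j - 1)*(j + 1/2)*(j + 7)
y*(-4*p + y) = -4*p*y + y^2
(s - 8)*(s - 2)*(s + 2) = s^3 - 8*s^2 - 4*s + 32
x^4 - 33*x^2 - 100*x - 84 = (x - 7)*(x + 2)^2*(x + 3)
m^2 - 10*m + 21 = (m - 7)*(m - 3)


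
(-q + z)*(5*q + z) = -5*q^2 + 4*q*z + z^2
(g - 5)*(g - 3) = g^2 - 8*g + 15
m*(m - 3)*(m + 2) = m^3 - m^2 - 6*m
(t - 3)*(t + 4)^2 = t^3 + 5*t^2 - 8*t - 48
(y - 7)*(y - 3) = y^2 - 10*y + 21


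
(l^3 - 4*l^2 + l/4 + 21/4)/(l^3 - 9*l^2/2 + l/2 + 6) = (l - 7/2)/(l - 4)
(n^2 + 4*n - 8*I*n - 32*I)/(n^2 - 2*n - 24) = (n - 8*I)/(n - 6)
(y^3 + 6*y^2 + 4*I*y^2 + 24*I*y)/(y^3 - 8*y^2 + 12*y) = (y^2 + y*(6 + 4*I) + 24*I)/(y^2 - 8*y + 12)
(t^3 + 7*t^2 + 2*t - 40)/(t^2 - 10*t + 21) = (t^3 + 7*t^2 + 2*t - 40)/(t^2 - 10*t + 21)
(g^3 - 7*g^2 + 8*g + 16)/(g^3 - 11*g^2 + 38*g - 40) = (g^2 - 3*g - 4)/(g^2 - 7*g + 10)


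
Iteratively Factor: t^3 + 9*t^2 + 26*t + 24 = (t + 3)*(t^2 + 6*t + 8) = (t + 2)*(t + 3)*(t + 4)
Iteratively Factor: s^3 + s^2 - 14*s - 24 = (s + 2)*(s^2 - s - 12) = (s - 4)*(s + 2)*(s + 3)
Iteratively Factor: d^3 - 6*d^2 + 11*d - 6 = (d - 1)*(d^2 - 5*d + 6) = (d - 2)*(d - 1)*(d - 3)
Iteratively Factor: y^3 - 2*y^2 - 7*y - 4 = (y - 4)*(y^2 + 2*y + 1) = (y - 4)*(y + 1)*(y + 1)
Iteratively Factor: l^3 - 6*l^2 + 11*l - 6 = (l - 2)*(l^2 - 4*l + 3) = (l - 2)*(l - 1)*(l - 3)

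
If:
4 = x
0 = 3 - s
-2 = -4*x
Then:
No Solution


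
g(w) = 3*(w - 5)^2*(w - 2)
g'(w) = 3*(w - 5)^2 + 3*(w - 2)*(2*w - 10) = 9*(w - 5)*(w - 3)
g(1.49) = -18.85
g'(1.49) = 47.70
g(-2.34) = -701.46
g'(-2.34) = 352.76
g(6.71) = 41.32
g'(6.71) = 57.10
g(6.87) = 51.09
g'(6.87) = 65.13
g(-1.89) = -554.00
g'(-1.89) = 303.23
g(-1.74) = -509.70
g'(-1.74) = 287.53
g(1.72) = -9.04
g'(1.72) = 37.79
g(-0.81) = -284.56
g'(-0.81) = 199.22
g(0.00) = -150.00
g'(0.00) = 135.00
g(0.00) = -150.00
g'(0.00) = 135.00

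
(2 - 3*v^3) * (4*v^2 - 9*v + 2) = -12*v^5 + 27*v^4 - 6*v^3 + 8*v^2 - 18*v + 4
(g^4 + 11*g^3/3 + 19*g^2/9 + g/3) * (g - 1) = g^5 + 8*g^4/3 - 14*g^3/9 - 16*g^2/9 - g/3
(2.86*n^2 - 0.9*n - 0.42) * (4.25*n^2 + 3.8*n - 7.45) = 12.155*n^4 + 7.043*n^3 - 26.512*n^2 + 5.109*n + 3.129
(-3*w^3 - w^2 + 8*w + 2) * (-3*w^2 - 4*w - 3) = 9*w^5 + 15*w^4 - 11*w^3 - 35*w^2 - 32*w - 6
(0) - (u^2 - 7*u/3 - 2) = -u^2 + 7*u/3 + 2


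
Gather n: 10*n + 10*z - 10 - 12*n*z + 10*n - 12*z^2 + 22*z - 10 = n*(20 - 12*z) - 12*z^2 + 32*z - 20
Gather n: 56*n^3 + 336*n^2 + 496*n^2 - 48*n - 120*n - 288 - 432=56*n^3 + 832*n^2 - 168*n - 720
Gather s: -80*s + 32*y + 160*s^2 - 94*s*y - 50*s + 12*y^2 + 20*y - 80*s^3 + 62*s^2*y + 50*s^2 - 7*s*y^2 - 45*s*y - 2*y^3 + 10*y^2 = -80*s^3 + s^2*(62*y + 210) + s*(-7*y^2 - 139*y - 130) - 2*y^3 + 22*y^2 + 52*y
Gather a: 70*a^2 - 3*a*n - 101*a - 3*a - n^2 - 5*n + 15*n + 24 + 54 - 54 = 70*a^2 + a*(-3*n - 104) - n^2 + 10*n + 24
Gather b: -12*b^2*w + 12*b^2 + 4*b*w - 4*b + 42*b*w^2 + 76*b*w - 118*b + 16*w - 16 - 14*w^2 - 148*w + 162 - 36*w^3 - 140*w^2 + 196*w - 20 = b^2*(12 - 12*w) + b*(42*w^2 + 80*w - 122) - 36*w^3 - 154*w^2 + 64*w + 126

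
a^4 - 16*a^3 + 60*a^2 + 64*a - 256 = (a - 8)^2*(a - 2)*(a + 2)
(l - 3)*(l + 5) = l^2 + 2*l - 15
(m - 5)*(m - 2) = m^2 - 7*m + 10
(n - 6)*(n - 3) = n^2 - 9*n + 18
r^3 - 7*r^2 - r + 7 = (r - 7)*(r - 1)*(r + 1)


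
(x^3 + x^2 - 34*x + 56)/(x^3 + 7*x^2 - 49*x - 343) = (x^2 - 6*x + 8)/(x^2 - 49)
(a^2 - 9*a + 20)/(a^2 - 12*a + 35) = (a - 4)/(a - 7)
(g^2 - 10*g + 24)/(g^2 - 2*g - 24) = (g - 4)/(g + 4)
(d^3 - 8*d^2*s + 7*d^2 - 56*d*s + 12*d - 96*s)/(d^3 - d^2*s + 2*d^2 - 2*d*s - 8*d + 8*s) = (-d^2 + 8*d*s - 3*d + 24*s)/(-d^2 + d*s + 2*d - 2*s)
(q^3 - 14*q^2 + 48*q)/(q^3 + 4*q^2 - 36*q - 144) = q*(q - 8)/(q^2 + 10*q + 24)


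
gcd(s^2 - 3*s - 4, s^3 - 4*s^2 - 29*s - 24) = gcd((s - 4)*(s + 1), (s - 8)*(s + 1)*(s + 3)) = s + 1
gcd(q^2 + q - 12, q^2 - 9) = q - 3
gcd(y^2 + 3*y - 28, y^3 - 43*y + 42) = y + 7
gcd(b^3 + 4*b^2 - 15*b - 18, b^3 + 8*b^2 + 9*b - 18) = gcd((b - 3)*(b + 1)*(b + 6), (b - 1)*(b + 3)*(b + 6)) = b + 6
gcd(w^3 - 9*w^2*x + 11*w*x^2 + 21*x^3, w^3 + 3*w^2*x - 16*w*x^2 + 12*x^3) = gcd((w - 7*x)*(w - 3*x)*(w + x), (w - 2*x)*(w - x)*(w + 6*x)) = 1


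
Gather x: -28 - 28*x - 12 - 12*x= -40*x - 40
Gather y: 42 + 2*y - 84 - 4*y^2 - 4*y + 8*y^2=4*y^2 - 2*y - 42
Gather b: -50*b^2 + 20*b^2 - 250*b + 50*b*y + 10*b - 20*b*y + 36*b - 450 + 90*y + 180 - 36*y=-30*b^2 + b*(30*y - 204) + 54*y - 270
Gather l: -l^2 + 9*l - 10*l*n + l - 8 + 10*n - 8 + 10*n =-l^2 + l*(10 - 10*n) + 20*n - 16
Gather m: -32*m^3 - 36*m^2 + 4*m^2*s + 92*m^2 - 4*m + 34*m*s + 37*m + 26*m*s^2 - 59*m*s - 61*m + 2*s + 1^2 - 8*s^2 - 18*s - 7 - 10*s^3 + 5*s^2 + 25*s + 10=-32*m^3 + m^2*(4*s + 56) + m*(26*s^2 - 25*s - 28) - 10*s^3 - 3*s^2 + 9*s + 4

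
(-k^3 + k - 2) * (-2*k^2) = 2*k^5 - 2*k^3 + 4*k^2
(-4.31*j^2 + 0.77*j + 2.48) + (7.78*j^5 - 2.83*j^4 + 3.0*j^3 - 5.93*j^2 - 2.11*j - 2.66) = 7.78*j^5 - 2.83*j^4 + 3.0*j^3 - 10.24*j^2 - 1.34*j - 0.18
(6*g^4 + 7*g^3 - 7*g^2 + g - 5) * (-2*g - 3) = -12*g^5 - 32*g^4 - 7*g^3 + 19*g^2 + 7*g + 15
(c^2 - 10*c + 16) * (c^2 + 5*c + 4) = c^4 - 5*c^3 - 30*c^2 + 40*c + 64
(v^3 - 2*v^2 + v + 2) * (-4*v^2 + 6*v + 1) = -4*v^5 + 14*v^4 - 15*v^3 - 4*v^2 + 13*v + 2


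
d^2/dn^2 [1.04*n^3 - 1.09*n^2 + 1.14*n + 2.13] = 6.24*n - 2.18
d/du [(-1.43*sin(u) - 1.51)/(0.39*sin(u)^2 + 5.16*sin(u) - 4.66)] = (0.5577*sin(u)^2 + 1.1778*sin(u) + 14.4554)*cos(u)/(0.1521*sin(u)^4 + 4.0248*sin(u)^3 + 22.9908*sin(u)^2 - 48.0912*sin(u) + 21.7156)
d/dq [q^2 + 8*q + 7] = 2*q + 8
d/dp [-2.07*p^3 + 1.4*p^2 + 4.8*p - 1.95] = -6.21*p^2 + 2.8*p + 4.8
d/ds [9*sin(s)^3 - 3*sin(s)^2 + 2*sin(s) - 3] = (27*sin(s)^2 - 6*sin(s) + 2)*cos(s)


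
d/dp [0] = 0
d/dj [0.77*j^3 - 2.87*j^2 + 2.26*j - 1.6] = 2.31*j^2 - 5.74*j + 2.26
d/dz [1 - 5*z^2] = -10*z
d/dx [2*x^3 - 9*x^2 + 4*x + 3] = 6*x^2 - 18*x + 4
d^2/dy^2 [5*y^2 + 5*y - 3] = 10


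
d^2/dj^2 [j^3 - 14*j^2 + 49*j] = 6*j - 28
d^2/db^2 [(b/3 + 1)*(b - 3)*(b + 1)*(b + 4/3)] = 4*b^2 + 14*b/3 - 46/9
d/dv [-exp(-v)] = exp(-v)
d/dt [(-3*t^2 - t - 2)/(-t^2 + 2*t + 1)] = (-7*t^2 - 10*t + 3)/(t^4 - 4*t^3 + 2*t^2 + 4*t + 1)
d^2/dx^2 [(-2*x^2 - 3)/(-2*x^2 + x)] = 2*(4*x^3 + 36*x^2 - 18*x + 3)/(x^3*(8*x^3 - 12*x^2 + 6*x - 1))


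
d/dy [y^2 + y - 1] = 2*y + 1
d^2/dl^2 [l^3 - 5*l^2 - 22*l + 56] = 6*l - 10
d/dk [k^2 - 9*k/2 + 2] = 2*k - 9/2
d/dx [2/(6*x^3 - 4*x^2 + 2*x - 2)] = (-9*x^2 + 4*x - 1)/(3*x^3 - 2*x^2 + x - 1)^2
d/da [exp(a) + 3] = exp(a)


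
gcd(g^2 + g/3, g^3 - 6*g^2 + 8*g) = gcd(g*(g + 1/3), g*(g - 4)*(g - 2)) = g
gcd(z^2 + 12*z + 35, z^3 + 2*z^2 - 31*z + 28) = z + 7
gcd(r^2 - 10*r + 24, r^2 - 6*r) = r - 6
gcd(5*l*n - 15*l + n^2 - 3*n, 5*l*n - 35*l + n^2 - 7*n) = 5*l + n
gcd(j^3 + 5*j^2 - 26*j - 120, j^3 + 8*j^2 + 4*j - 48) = j^2 + 10*j + 24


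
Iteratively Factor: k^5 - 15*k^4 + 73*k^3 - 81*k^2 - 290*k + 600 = (k - 5)*(k^4 - 10*k^3 + 23*k^2 + 34*k - 120) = (k - 5)*(k + 2)*(k^3 - 12*k^2 + 47*k - 60) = (k - 5)*(k - 4)*(k + 2)*(k^2 - 8*k + 15) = (k - 5)*(k - 4)*(k - 3)*(k + 2)*(k - 5)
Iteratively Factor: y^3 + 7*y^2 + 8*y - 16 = (y + 4)*(y^2 + 3*y - 4) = (y + 4)^2*(y - 1)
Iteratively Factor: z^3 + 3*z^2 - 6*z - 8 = (z + 4)*(z^2 - z - 2) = (z - 2)*(z + 4)*(z + 1)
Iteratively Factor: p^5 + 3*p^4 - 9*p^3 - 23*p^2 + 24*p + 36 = (p - 2)*(p^4 + 5*p^3 + p^2 - 21*p - 18) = (p - 2)*(p + 3)*(p^3 + 2*p^2 - 5*p - 6) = (p - 2)*(p + 3)^2*(p^2 - p - 2) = (p - 2)*(p + 1)*(p + 3)^2*(p - 2)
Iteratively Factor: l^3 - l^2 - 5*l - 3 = (l + 1)*(l^2 - 2*l - 3) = (l + 1)^2*(l - 3)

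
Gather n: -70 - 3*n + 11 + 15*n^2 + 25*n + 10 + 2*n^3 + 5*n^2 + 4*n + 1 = 2*n^3 + 20*n^2 + 26*n - 48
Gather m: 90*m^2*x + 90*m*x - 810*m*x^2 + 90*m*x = 90*m^2*x + m*(-810*x^2 + 180*x)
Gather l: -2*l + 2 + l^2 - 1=l^2 - 2*l + 1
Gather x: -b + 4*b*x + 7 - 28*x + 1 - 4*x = -b + x*(4*b - 32) + 8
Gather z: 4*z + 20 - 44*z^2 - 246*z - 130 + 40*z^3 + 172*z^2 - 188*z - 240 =40*z^3 + 128*z^2 - 430*z - 350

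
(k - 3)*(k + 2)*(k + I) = k^3 - k^2 + I*k^2 - 6*k - I*k - 6*I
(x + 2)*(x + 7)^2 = x^3 + 16*x^2 + 77*x + 98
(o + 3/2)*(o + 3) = o^2 + 9*o/2 + 9/2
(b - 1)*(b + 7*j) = b^2 + 7*b*j - b - 7*j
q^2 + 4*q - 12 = (q - 2)*(q + 6)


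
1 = 1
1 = 1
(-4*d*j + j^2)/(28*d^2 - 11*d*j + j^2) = -j/(7*d - j)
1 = 1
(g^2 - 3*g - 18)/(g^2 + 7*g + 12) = (g - 6)/(g + 4)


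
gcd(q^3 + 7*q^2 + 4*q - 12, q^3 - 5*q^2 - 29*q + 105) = 1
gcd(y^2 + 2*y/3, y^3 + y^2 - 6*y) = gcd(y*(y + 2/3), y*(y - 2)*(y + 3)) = y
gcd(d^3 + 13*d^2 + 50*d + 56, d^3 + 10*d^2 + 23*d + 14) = d^2 + 9*d + 14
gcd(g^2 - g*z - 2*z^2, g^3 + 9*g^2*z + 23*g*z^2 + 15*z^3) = g + z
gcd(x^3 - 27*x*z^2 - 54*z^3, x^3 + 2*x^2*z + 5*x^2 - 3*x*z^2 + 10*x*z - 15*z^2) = x + 3*z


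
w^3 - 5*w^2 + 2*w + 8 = (w - 4)*(w - 2)*(w + 1)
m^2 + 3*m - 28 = (m - 4)*(m + 7)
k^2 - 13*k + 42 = (k - 7)*(k - 6)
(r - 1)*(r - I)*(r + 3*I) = r^3 - r^2 + 2*I*r^2 + 3*r - 2*I*r - 3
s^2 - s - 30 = (s - 6)*(s + 5)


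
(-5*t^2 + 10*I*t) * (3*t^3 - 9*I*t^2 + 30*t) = -15*t^5 + 75*I*t^4 - 60*t^3 + 300*I*t^2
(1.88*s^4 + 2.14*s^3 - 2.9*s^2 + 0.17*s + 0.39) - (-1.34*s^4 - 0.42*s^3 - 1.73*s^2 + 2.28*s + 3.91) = 3.22*s^4 + 2.56*s^3 - 1.17*s^2 - 2.11*s - 3.52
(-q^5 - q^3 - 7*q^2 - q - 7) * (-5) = 5*q^5 + 5*q^3 + 35*q^2 + 5*q + 35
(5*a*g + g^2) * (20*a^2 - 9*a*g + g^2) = 100*a^3*g - 25*a^2*g^2 - 4*a*g^3 + g^4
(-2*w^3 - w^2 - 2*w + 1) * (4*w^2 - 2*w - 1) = -8*w^5 - 4*w^3 + 9*w^2 - 1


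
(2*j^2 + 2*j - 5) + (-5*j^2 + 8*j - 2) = -3*j^2 + 10*j - 7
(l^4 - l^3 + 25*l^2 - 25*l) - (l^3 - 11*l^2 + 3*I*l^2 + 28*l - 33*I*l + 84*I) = l^4 - 2*l^3 + 36*l^2 - 3*I*l^2 - 53*l + 33*I*l - 84*I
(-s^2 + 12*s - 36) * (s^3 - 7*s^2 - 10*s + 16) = -s^5 + 19*s^4 - 110*s^3 + 116*s^2 + 552*s - 576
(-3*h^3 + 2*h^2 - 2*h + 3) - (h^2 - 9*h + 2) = -3*h^3 + h^2 + 7*h + 1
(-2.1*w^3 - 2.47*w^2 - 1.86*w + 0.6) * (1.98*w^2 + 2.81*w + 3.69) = -4.158*w^5 - 10.7916*w^4 - 18.3725*w^3 - 13.1529*w^2 - 5.1774*w + 2.214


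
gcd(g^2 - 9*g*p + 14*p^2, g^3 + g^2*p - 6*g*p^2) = -g + 2*p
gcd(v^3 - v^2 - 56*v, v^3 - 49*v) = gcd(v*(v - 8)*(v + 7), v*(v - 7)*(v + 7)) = v^2 + 7*v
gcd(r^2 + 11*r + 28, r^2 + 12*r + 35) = r + 7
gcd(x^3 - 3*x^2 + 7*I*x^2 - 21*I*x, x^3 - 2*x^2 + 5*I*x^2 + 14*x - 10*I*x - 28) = x + 7*I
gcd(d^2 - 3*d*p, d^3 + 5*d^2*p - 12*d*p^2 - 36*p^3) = -d + 3*p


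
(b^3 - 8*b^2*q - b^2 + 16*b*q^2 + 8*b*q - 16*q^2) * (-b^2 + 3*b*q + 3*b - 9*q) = -b^5 + 11*b^4*q + 4*b^4 - 40*b^3*q^2 - 44*b^3*q - 3*b^3 + 48*b^2*q^3 + 160*b^2*q^2 + 33*b^2*q - 192*b*q^3 - 120*b*q^2 + 144*q^3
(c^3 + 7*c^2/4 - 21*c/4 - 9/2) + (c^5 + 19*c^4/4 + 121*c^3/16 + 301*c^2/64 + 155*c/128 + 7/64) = c^5 + 19*c^4/4 + 137*c^3/16 + 413*c^2/64 - 517*c/128 - 281/64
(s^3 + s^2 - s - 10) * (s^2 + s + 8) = s^5 + 2*s^4 + 8*s^3 - 3*s^2 - 18*s - 80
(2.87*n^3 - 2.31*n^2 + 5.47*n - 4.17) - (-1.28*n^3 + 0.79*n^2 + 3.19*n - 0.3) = 4.15*n^3 - 3.1*n^2 + 2.28*n - 3.87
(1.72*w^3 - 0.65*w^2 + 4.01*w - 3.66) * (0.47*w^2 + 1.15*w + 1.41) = 0.8084*w^5 + 1.6725*w^4 + 3.5624*w^3 + 1.9748*w^2 + 1.4451*w - 5.1606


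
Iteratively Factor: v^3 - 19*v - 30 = (v + 2)*(v^2 - 2*v - 15) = (v - 5)*(v + 2)*(v + 3)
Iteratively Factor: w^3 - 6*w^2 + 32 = (w - 4)*(w^2 - 2*w - 8) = (w - 4)*(w + 2)*(w - 4)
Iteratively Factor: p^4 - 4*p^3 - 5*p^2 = (p)*(p^3 - 4*p^2 - 5*p) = p*(p + 1)*(p^2 - 5*p) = p^2*(p + 1)*(p - 5)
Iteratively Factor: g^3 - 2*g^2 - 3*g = (g)*(g^2 - 2*g - 3) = g*(g - 3)*(g + 1)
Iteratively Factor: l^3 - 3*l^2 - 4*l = (l - 4)*(l^2 + l) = (l - 4)*(l + 1)*(l)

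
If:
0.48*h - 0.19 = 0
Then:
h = 0.40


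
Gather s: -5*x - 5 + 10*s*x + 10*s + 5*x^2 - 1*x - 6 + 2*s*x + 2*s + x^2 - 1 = s*(12*x + 12) + 6*x^2 - 6*x - 12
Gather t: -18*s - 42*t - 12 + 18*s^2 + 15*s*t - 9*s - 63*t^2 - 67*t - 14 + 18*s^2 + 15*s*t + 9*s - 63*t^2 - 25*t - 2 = 36*s^2 - 18*s - 126*t^2 + t*(30*s - 134) - 28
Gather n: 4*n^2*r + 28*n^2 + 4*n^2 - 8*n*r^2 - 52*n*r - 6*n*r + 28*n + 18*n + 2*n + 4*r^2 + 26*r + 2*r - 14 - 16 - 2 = n^2*(4*r + 32) + n*(-8*r^2 - 58*r + 48) + 4*r^2 + 28*r - 32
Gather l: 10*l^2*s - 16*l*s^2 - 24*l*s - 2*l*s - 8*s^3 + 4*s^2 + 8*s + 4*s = 10*l^2*s + l*(-16*s^2 - 26*s) - 8*s^3 + 4*s^2 + 12*s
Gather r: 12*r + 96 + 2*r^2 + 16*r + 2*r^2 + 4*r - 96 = 4*r^2 + 32*r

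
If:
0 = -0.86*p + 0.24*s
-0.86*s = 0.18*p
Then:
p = 0.00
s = 0.00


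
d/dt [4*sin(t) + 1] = 4*cos(t)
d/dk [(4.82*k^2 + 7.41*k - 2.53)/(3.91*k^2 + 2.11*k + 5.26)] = (-18.8029*k^2 + 70.491*k + 44.3149)/(15.2881*k^4 + 16.5002*k^3 + 45.5853*k^2 + 22.1972*k + 27.6676)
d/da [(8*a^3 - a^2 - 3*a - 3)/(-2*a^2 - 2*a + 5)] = (-16*a^4 - 32*a^3 + 116*a^2 - 22*a - 21)/(4*a^4 + 8*a^3 - 16*a^2 - 20*a + 25)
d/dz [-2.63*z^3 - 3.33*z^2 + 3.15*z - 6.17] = -7.89*z^2 - 6.66*z + 3.15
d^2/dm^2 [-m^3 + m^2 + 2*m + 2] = 2 - 6*m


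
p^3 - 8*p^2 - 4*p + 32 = (p - 8)*(p - 2)*(p + 2)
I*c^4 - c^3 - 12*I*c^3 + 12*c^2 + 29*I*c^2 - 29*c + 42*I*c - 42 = (c - 7)*(c - 6)*(c + I)*(I*c + I)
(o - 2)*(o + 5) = o^2 + 3*o - 10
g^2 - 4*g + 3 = (g - 3)*(g - 1)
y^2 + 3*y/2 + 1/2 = (y + 1/2)*(y + 1)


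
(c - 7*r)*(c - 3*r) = c^2 - 10*c*r + 21*r^2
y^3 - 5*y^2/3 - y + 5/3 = (y - 5/3)*(y - 1)*(y + 1)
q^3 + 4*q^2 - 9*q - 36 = (q - 3)*(q + 3)*(q + 4)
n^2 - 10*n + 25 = (n - 5)^2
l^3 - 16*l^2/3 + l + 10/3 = (l - 5)*(l - 1)*(l + 2/3)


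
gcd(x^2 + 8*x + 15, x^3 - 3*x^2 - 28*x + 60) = x + 5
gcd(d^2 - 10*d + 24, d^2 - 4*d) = d - 4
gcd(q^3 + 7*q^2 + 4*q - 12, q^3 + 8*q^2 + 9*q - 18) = q^2 + 5*q - 6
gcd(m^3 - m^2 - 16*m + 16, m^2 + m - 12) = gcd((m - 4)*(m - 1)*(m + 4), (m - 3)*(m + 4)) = m + 4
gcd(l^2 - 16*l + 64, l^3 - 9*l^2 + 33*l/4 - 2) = l - 8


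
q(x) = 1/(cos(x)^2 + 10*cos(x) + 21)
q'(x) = (2*sin(x)*cos(x) + 10*sin(x))/(cos(x)^2 + 10*cos(x) + 21)^2 = 2*(cos(x) + 5)*sin(x)/(cos(x)^2 + 10*cos(x) + 21)^2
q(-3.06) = 0.08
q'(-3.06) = -0.00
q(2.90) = 0.08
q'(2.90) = 0.01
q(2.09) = 0.06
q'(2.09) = 0.03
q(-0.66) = 0.03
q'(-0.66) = -0.01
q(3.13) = 0.08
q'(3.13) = 0.00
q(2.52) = 0.07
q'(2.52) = 0.03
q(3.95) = 0.07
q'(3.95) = -0.03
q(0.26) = 0.03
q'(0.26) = 0.00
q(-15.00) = 0.07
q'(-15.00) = -0.03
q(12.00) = 0.03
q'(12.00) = -0.00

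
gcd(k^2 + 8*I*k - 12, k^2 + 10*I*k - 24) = k + 6*I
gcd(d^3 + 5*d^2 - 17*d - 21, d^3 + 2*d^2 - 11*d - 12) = d^2 - 2*d - 3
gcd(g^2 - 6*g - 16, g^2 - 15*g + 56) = g - 8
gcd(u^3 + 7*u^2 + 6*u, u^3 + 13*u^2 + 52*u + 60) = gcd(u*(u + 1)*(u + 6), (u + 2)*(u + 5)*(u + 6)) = u + 6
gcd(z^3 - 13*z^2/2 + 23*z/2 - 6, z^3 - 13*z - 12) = z - 4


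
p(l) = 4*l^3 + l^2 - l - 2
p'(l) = 12*l^2 + 2*l - 1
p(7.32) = 1613.16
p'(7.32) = 656.63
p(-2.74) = -74.04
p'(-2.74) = 83.61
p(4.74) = 441.71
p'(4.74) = 278.09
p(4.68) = 425.24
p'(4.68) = 271.19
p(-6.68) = -1143.01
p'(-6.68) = 521.11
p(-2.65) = -66.77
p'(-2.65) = 77.97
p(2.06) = 35.15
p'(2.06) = 54.04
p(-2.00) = -28.00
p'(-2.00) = 43.00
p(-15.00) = -13262.00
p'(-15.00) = 2669.00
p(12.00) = 7042.00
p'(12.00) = 1751.00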